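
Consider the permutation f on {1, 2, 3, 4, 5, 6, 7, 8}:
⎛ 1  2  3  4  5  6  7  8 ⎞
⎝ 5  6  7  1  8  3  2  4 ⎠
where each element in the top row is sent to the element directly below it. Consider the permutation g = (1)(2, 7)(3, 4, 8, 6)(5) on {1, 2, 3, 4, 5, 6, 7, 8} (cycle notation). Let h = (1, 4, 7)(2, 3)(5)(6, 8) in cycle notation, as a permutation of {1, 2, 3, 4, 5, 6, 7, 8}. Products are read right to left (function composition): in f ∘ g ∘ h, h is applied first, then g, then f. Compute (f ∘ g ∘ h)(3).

2

(f ∘ g ∘ h)(3) = f(g(h(3))). h(3) = 2, then g(2) = 7, then f(7) = 2, so the result is 2.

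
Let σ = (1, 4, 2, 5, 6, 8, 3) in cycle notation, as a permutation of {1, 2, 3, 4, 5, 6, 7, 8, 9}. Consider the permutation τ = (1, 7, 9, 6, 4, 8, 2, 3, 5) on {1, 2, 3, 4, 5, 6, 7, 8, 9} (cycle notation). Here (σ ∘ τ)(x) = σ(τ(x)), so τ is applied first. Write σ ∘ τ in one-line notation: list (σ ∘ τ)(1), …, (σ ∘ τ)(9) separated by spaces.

For each element, apply τ then σ: 1 → 7 → 7; 2 → 3 → 1; 3 → 5 → 6; 4 → 8 → 3; 5 → 1 → 4; 6 → 4 → 2; 7 → 9 → 9; 8 → 2 → 5; 9 → 6 → 8.
So σ ∘ τ in one-line form is 7 1 6 3 4 2 9 5 8.

7 1 6 3 4 2 9 5 8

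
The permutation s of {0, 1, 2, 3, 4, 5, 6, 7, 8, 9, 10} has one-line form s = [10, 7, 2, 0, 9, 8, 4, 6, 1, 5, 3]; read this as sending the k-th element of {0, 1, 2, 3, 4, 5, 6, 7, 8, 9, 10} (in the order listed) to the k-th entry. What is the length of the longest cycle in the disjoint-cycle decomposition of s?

Decomposing into disjoint cycles gives (0, 10, 3)(1, 7, 6, 4, 9, 5, 8); the longest has length 7.

7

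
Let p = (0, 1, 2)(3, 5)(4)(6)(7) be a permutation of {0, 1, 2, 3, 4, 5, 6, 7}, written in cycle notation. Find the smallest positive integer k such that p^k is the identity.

The disjoint cycles have lengths 3, 2, 1, 1, 1.
The order of p is the least common multiple of its cycle lengths: lcm(3, 2) = 6.

6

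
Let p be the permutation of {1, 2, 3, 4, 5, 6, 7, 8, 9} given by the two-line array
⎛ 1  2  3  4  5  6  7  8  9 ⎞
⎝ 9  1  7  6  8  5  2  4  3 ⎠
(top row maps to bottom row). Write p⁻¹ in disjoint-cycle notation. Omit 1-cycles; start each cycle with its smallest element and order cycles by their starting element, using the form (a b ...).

The cycle decomposition of p is (1 9 3 7 2)(4 6 5 8).
The inverse reverses every cycle; in canonical form, p⁻¹ = (1 2 7 3 9)(4 8 5 6).

(1 2 7 3 9)(4 8 5 6)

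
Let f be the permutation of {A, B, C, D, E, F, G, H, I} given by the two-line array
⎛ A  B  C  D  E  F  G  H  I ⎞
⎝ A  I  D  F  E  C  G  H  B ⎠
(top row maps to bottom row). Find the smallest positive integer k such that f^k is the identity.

The disjoint-cycle form of f has cycle lengths 3, 2, 1, 1, 1, 1.
Since disjoint cycles commute, ord(f) = lcm(3, 2) = 6.

6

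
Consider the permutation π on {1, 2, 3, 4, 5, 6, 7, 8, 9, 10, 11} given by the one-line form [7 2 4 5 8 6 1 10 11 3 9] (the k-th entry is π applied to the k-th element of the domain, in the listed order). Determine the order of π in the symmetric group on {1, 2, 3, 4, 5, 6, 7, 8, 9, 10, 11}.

10

The disjoint-cycle form of π has cycle lengths 5, 2, 2, 1, 1.
The order of π is the least common multiple of its cycle lengths: lcm(5, 2, 2) = 10.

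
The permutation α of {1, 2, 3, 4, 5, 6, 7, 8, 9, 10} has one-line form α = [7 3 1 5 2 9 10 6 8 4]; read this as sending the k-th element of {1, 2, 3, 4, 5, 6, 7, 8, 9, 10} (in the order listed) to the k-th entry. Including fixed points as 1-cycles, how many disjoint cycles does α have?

The cycle decomposition is (1, 7, 10, 4, 5, 2, 3)(6, 9, 8), which has 2 cycles (counting 1-cycles).

2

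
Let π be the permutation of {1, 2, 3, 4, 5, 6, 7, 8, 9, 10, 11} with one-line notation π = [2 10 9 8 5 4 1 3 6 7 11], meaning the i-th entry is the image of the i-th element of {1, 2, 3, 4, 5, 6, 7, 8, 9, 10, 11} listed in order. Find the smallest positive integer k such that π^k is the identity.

Decomposing into disjoint cycles gives cycle lengths 5, 4, 1, 1.
Since disjoint cycles commute, ord(π) = lcm(5, 4) = 20.

20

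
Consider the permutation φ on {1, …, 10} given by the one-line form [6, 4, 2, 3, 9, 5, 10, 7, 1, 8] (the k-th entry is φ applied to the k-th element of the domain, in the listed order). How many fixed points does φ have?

No element satisfies φ(x) = x, so there are 0 fixed points.

0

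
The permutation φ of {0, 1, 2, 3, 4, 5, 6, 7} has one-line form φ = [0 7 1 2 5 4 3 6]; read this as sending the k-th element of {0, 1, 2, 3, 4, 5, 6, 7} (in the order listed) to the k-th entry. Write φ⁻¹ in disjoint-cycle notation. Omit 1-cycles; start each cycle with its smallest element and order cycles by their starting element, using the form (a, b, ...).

(1, 2, 3, 6, 7)(4, 5)

The cycle decomposition of φ is (1, 7, 6, 3, 2)(4, 5).
The inverse reverses every cycle; in canonical form, φ⁻¹ = (1, 2, 3, 6, 7)(4, 5).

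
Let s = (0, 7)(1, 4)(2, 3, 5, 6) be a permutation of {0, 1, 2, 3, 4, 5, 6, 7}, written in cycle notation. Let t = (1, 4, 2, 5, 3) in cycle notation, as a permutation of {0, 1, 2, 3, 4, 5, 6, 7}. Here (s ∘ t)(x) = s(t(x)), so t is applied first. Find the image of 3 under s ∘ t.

4

First apply t: t(3) = 1, then s(1) = 4. Thus (s ∘ t)(3) = 4.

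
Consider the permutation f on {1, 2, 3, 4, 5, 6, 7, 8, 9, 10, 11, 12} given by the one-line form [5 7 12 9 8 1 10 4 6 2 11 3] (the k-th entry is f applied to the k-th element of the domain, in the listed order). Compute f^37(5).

8

Tracing 5 → 8 → … returns to 5 after 6 steps, so 5 lies in a 6-cycle (1 5 8 4 9 6).
Powers repeat with period 6 on this cycle, and 37 mod 6 = 1, so f^37(5) = f^1(5).
Stepping 1 place around the cycle: 5 → 8.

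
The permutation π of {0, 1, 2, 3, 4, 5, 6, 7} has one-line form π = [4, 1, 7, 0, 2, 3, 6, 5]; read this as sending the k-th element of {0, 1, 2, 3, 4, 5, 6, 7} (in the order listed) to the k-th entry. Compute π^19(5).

Tracing 5 → 3 → … returns to 5 after 6 steps, so 5 lies in a 6-cycle (0, 4, 2, 7, 5, 3).
Powers repeat with period 6 on this cycle, and 19 mod 6 = 1, so π^19(5) = π^1(5).
Stepping 1 place around the cycle: 5 → 3.

3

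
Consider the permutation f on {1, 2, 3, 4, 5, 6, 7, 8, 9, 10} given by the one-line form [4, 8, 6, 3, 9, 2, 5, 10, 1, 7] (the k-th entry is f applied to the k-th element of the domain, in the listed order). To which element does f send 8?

8 is element number 8 of the domain, and entry number 8 of the one-line form is 10, so f(8) = 10.

10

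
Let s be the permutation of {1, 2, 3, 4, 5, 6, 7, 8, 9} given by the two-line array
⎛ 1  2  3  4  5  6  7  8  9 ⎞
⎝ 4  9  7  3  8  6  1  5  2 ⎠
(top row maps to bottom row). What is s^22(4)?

7

Tracing 4 → 3 → … returns to 4 after 4 steps, so 4 lies in a 4-cycle (1 4 3 7).
On a 4-cycle, s^4 is the identity, so s^22 = s^2 there (22 ≡ 2 mod 4).
Advancing 2 steps from 4: 4 → 3 → 7.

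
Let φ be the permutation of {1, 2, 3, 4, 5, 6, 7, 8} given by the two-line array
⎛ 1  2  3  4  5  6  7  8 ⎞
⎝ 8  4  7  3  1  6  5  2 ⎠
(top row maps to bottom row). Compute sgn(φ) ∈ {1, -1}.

In disjoint-cycle form the cycle lengths are 7, 1.
A cycle of length ℓ contributes ℓ−1 transpositions, so φ is a product of 6 transpositions — even.

1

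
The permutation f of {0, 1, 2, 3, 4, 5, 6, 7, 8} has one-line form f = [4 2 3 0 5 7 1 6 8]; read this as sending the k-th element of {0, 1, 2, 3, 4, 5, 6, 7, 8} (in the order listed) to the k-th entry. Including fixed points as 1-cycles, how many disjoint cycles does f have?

2

The cycle decomposition is (0, 4, 5, 7, 6, 1, 2, 3)(8), which has 2 cycles (counting 1-cycles).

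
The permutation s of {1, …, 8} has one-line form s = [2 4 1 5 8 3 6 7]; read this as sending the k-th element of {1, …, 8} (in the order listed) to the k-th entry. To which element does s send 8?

8 is element number 8 of the domain, and entry number 8 of the one-line form is 7, so s(8) = 7.

7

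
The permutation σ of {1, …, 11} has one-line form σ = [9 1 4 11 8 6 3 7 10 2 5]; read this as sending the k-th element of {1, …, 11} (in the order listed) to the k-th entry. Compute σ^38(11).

Tracing 11 → 5 → … returns to 11 after 6 steps, so 11 lies in a 6-cycle (3, 4, 11, 5, 8, 7).
Since the cycle has length 6, σ^38 acts on it the same as σ^2 (38 mod 6 = 2).
Stepping 2 places around the cycle: 11 → 5 → 8.

8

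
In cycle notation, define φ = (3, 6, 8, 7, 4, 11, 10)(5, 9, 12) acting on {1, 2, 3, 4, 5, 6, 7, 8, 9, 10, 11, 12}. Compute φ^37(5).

9

5 lies in the 3-cycle (5, 9, 12).
Powers repeat with period 3 on this cycle, and 37 mod 3 = 1, so φ^37(5) = φ^1(5).
Stepping 1 place around the cycle: 5 → 9.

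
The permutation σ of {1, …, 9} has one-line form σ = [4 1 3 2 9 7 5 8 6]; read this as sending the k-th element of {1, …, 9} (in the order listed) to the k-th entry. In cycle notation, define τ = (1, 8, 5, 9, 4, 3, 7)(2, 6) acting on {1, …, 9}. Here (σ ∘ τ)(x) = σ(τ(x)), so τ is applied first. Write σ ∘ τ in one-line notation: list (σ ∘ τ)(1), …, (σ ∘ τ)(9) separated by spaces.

8 7 5 3 6 1 4 9 2

Chase each element through τ then σ: 1 → 8 → 8; 2 → 6 → 7; 3 → 7 → 5; 4 → 3 → 3; 5 → 9 → 6; 6 → 2 → 1; 7 → 1 → 4; 8 → 5 → 9; 9 → 4 → 2.
Collecting the images, σ ∘ τ = [8 7 5 3 6 1 4 9 2].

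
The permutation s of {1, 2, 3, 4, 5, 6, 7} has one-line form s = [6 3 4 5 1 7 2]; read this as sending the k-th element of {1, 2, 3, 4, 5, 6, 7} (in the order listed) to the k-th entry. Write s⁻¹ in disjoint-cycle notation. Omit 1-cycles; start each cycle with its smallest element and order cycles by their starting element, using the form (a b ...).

(1 5 4 3 2 7 6)

First write s in disjoint cycles: (1 6 7 2 3 4 5).
Reversing each cycle (and rotating so the smallest element leads) gives s⁻¹ = (1 5 4 3 2 7 6).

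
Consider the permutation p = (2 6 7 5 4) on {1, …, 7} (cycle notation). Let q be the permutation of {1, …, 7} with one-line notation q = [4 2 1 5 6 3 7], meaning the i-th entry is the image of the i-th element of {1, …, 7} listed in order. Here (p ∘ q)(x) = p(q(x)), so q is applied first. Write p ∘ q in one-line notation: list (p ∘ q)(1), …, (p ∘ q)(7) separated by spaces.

2 6 1 4 7 3 5

For each element, apply q then p: 1 → 4 → 2; 2 → 2 → 6; 3 → 1 → 1; 4 → 5 → 4; 5 → 6 → 7; 6 → 3 → 3; 7 → 7 → 5.
Collecting the images, p ∘ q = [2 6 1 4 7 3 5].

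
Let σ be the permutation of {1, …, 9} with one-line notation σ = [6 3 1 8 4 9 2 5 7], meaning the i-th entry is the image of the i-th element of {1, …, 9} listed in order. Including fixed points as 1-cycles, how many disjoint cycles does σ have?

The cycle decomposition is (1, 6, 9, 7, 2, 3)(4, 8, 5), which has 2 cycles (counting 1-cycles).

2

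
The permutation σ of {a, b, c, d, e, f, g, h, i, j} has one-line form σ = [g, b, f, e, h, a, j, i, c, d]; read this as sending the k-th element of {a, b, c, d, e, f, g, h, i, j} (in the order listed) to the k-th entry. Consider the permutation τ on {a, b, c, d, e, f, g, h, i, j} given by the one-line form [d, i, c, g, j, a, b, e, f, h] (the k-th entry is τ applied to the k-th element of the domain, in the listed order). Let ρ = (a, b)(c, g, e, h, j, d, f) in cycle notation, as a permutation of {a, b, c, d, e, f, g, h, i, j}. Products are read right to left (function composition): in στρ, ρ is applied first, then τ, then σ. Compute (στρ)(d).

Chase d: ρ(d) = f; τ(f) = a; σ(a) = g. Hence (στρ)(d) = g.

g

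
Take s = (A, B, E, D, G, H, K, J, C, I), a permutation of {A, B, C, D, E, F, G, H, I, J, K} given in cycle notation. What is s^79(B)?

A

B lies in the 10-cycle (A, B, E, D, G, H, K, J, C, I).
Powers repeat with period 10 on this cycle, and 79 mod 10 = 9, so s^79(B) = s^9(B).
Advancing 9 steps from B: B → E → D → G → H → K → J → C → I → A.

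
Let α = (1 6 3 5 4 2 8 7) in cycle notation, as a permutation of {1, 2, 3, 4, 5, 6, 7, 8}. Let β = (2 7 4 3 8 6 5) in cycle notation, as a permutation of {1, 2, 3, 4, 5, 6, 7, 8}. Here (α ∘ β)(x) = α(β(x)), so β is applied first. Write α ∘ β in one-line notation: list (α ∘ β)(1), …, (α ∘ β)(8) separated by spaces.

6 1 7 5 8 4 2 3

Chase each element through β then α: 1 → 1 → 6; 2 → 7 → 1; 3 → 8 → 7; 4 → 3 → 5; 5 → 2 → 8; 6 → 5 → 4; 7 → 4 → 2; 8 → 6 → 3.
So α ∘ β in one-line form is 6 1 7 5 8 4 2 3.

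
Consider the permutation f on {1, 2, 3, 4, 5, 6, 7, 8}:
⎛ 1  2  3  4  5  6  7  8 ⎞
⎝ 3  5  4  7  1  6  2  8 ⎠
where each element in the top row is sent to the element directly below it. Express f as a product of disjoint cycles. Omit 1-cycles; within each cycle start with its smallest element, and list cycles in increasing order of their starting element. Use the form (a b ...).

Start at 1 and follow images: 1 → 3 → 4 → 7 → 2 → 5 → 1, giving the cycle (1 3 4 7 2 5).
Repeating from the next unused element and collecting all non-trivial cycles gives (1 3 4 7 2 5).

(1 3 4 7 2 5)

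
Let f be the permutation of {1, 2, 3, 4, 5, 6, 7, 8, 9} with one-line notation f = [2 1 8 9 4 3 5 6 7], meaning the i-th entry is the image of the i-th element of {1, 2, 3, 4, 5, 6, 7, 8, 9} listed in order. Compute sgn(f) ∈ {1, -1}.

1

In disjoint-cycle form the cycle lengths are 4, 3, 2.
A cycle is odd iff its length is even; f has 2 even-length cycles, so sgn(f) = (−1)^2 and f is even.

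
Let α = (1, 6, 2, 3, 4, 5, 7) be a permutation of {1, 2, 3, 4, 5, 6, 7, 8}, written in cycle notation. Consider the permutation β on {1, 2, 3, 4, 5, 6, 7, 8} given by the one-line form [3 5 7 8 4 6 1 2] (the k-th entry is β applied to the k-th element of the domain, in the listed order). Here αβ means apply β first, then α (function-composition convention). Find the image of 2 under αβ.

7

First apply β: β(2) = 5, then α(5) = 7. Thus (αβ)(2) = 7.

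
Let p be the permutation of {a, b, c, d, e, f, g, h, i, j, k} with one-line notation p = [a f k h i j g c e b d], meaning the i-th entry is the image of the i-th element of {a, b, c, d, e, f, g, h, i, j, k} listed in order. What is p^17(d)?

Tracing d → h → … returns to d after 4 steps, so d lies in a 4-cycle (c, k, d, h).
Since the cycle has length 4, p^17 acts on it the same as p^1 (17 mod 4 = 1).
Advancing 1 step from d: d → h.

h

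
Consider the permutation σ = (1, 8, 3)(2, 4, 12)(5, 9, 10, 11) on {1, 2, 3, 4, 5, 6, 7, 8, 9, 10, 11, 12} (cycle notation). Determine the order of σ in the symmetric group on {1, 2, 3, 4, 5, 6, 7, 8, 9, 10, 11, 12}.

12

The disjoint cycles have lengths 4, 3, 3, 1, 1.
The order of σ is the least common multiple of its cycle lengths: lcm(4, 3, 3) = 12.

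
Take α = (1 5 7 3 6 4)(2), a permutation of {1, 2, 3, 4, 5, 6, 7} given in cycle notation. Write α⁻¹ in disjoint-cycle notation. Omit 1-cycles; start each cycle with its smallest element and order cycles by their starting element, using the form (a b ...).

(1 4 6 3 7 5)

Inverting a permutation written in cycle notation just reverses the order within every cycle.
After reversing and putting each cycle's least element first, α⁻¹ = (1 4 6 3 7 5).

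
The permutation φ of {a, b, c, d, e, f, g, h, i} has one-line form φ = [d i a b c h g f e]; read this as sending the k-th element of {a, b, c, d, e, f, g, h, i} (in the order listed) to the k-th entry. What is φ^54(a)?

a

Tracing a → d → … returns to a after 6 steps, so a lies in a 6-cycle (a, d, b, i, e, c).
On a 6-cycle, φ^6 is the identity, so φ^54 = φ^0 there (54 ≡ 0 mod 6).
So φ^54(a) = a.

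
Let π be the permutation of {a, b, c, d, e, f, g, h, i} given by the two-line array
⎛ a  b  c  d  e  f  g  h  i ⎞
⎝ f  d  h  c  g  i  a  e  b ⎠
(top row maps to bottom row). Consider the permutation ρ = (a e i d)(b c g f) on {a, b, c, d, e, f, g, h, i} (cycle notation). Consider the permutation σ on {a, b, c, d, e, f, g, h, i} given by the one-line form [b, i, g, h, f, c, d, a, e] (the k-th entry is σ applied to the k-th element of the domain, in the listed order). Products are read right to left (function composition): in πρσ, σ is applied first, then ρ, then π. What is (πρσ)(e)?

d

Apply the permutations in order: σ(e) = f, then ρ(f) = b, then π(b) = d. So (πρσ)(e) = d.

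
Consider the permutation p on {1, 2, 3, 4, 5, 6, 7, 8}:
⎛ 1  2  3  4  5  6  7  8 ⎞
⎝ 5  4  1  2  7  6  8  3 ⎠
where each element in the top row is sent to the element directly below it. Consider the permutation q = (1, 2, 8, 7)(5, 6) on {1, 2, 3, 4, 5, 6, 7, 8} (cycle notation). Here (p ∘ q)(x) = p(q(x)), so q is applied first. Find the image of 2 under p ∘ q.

3

First apply q: q(2) = 8, then p(8) = 3. Thus (p ∘ q)(2) = 3.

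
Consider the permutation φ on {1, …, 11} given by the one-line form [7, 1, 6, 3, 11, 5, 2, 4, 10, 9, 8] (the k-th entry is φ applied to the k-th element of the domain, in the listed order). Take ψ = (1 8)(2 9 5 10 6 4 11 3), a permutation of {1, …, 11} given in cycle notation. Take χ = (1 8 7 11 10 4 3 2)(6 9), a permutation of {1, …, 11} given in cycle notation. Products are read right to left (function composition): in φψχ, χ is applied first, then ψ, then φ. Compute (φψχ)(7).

6

Chase 7: χ(7) = 11; ψ(11) = 3; φ(3) = 6. Hence (φψχ)(7) = 6.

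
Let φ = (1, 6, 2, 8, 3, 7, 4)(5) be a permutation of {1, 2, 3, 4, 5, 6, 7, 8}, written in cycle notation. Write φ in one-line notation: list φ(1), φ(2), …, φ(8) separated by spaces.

6 8 7 1 5 2 4 3

Image by image: 1↦6, 2↦8, 3↦7, 4↦1, 5↦5, 6↦2, 7↦4, 8↦3.
Listing these in domain order gives 6 8 7 1 5 2 4 3.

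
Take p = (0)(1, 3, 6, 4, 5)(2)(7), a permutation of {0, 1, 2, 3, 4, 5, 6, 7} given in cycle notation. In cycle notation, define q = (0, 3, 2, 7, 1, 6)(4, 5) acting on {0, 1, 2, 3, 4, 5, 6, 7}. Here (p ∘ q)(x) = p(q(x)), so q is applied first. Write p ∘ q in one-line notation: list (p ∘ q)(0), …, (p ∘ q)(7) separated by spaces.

6 4 7 2 1 5 0 3

(p ∘ q)(x) = p(q(x)). Computing each image: p(q(0)) = p(3) = 6, p(q(1)) = p(6) = 4, p(q(2)) = p(7) = 7, p(q(3)) = p(2) = 2, p(q(4)) = p(5) = 1, p(q(5)) = p(4) = 5, p(q(6)) = p(0) = 0, p(q(7)) = p(1) = 3.
Hence p ∘ q = [6 4 7 2 1 5 0 3].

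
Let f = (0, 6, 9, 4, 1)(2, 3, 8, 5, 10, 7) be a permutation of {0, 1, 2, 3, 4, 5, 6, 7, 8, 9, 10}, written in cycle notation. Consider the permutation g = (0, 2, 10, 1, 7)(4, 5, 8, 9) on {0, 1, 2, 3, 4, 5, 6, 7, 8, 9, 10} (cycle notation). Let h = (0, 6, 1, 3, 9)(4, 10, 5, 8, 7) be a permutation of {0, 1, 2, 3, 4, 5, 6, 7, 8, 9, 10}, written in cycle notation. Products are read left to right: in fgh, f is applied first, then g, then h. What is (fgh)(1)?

2

Chase 1: f(1) = 0; g(0) = 2; h(2) = 2. Hence (fgh)(1) = 2.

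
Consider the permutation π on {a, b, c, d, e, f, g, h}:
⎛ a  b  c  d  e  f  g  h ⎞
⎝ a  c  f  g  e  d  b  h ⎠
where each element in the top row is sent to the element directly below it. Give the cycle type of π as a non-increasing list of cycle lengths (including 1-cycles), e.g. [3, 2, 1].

[5, 1, 1, 1]

The disjoint cycles are (a)(b, c, f, d, g)(e)(h), with lengths 5, 1, 1, 1 in non-increasing order.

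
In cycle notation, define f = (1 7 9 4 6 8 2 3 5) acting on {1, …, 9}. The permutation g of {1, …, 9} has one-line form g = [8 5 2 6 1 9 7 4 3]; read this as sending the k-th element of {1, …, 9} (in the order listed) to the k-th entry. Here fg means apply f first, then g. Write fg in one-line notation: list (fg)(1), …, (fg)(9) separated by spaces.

7 2 1 9 8 4 3 5 6

(fg)(x) = g(f(x)). Computing each image: g(f(1)) = g(7) = 7, g(f(2)) = g(3) = 2, g(f(3)) = g(5) = 1, g(f(4)) = g(6) = 9, g(f(5)) = g(1) = 8, g(f(6)) = g(8) = 4, g(f(7)) = g(9) = 3, g(f(8)) = g(2) = 5, g(f(9)) = g(4) = 6.
Hence fg = [7 2 1 9 8 4 3 5 6].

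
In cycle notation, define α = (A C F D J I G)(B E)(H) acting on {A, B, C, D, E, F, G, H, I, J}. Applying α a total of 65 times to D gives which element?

D lies in the 7-cycle (A C F D J I G).
On a 7-cycle, α^7 is the identity, so α^65 = α^2 there (65 ≡ 2 mod 7).
Stepping 2 places around the cycle: D → J → I.

I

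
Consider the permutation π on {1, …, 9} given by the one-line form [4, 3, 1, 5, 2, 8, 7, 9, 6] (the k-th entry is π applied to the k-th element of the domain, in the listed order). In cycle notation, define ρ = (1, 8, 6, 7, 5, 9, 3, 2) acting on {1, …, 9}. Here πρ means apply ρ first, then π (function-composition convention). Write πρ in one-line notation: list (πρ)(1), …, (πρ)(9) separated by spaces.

9 4 3 5 6 7 2 8 1

Chase each element through ρ then π: 1 → 8 → 9; 2 → 1 → 4; 3 → 2 → 3; 4 → 4 → 5; 5 → 9 → 6; 6 → 7 → 7; 7 → 5 → 2; 8 → 6 → 8; 9 → 3 → 1.
So πρ in one-line form is 9 4 3 5 6 7 2 8 1.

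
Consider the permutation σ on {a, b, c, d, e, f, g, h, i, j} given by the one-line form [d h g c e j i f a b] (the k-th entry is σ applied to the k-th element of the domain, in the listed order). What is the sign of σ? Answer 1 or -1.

-1

In disjoint-cycle form the cycle lengths are 5, 4, 1.
A cycle of length ℓ contributes ℓ−1 transpositions, so σ is a product of 4 + 3 = 7 transpositions — odd.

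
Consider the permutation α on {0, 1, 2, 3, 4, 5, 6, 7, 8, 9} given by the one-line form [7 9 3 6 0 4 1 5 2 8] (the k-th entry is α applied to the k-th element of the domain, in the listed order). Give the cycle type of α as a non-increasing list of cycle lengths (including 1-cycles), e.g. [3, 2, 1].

[6, 4]

The disjoint cycles are (0 7 5 4)(1 9 8 2 3 6), with lengths 6, 4 in non-increasing order.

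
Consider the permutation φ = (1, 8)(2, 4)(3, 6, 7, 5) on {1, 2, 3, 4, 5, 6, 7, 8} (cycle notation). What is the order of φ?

The disjoint cycles have lengths 4, 2, 2.
Since disjoint cycles commute, ord(φ) = lcm(4, 2, 2) = 4.

4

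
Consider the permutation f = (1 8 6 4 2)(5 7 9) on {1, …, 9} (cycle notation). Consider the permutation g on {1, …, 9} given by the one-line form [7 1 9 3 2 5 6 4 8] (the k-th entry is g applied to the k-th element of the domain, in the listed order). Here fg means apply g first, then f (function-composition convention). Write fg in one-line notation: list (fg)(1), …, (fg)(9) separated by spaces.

9 8 5 3 1 7 4 2 6

For each element, apply g then f: 1 → 7 → 9; 2 → 1 → 8; 3 → 9 → 5; 4 → 3 → 3; 5 → 2 → 1; 6 → 5 → 7; 7 → 6 → 4; 8 → 4 → 2; 9 → 8 → 6.
Collecting the images, fg = [9 8 5 3 1 7 4 2 6].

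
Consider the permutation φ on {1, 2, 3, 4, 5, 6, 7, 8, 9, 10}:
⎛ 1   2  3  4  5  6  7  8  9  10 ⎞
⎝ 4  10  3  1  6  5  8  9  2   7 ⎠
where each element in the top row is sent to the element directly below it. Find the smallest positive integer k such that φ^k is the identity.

Writing φ as disjoint cycles, the cycle lengths are 5, 2, 2, 1.
Since disjoint cycles commute, ord(φ) = lcm(5, 2, 2) = 10.

10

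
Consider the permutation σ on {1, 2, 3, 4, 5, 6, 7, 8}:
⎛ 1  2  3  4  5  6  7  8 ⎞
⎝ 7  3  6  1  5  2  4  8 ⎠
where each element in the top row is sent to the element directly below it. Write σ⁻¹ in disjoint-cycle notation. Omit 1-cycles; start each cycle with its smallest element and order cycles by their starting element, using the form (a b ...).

First write σ in disjoint cycles: (1 7 4)(2 3 6).
Reversing each cycle (and rotating so the smallest element leads) gives σ⁻¹ = (1 4 7)(2 6 3).

(1 4 7)(2 6 3)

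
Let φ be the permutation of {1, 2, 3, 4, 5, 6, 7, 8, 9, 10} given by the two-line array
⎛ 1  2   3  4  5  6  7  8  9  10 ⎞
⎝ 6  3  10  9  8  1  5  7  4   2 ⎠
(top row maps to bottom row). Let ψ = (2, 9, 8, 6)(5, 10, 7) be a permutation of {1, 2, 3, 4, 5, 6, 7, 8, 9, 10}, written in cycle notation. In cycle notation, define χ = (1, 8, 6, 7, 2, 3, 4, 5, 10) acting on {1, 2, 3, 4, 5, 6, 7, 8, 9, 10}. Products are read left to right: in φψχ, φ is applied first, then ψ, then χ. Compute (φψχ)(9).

Chase 9: φ(9) = 4; ψ(4) = 4; χ(4) = 5. Hence (φψχ)(9) = 5.

5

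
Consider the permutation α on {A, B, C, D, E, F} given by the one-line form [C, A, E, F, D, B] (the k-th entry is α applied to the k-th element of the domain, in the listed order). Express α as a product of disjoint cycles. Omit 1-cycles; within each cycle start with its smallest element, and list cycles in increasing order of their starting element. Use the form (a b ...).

(A C E D F B)

Iterating α from A gives A → C → E → D → F → B → A; that is the 6-cycle (A C E D F B).
Continuing from each remaining unvisited element yields (A C E D F B).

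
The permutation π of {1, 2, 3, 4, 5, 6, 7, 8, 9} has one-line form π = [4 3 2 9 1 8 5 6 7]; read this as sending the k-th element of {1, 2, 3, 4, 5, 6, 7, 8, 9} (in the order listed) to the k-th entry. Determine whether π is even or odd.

even

In disjoint-cycle form the cycle lengths are 5, 2, 2.
A cycle of length ℓ contributes ℓ−1 transpositions, so π is a product of 4 + 1 + 1 = 6 transpositions — even.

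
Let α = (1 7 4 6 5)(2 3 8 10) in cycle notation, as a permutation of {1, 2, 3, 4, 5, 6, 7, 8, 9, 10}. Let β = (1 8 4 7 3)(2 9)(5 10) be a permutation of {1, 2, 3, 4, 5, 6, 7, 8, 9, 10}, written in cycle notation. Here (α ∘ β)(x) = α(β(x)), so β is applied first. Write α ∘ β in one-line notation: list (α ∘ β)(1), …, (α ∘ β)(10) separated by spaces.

For each element, apply β then α: 1 → 8 → 10; 2 → 9 → 9; 3 → 1 → 7; 4 → 7 → 4; 5 → 10 → 2; 6 → 6 → 5; 7 → 3 → 8; 8 → 4 → 6; 9 → 2 → 3; 10 → 5 → 1.
Collecting the images, α ∘ β = [10 9 7 4 2 5 8 6 3 1].

10 9 7 4 2 5 8 6 3 1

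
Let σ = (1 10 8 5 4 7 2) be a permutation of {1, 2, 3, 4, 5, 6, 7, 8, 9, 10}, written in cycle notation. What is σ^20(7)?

7 lies in the 7-cycle (1 10 8 5 4 7 2).
On a 7-cycle, σ^7 is the identity, so σ^20 = σ^6 there (20 ≡ 6 mod 7).
Stepping 6 places around the cycle: 7 → 2 → 1 → 10 → 8 → 5 → 4.

4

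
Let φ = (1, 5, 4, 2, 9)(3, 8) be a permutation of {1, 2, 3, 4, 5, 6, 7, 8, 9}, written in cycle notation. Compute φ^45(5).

5 lies in the 5-cycle (1, 5, 4, 2, 9).
On a 5-cycle, φ^5 is the identity, so φ^45 = φ^0 there (45 ≡ 0 mod 5).
So φ^45(5) = 5.

5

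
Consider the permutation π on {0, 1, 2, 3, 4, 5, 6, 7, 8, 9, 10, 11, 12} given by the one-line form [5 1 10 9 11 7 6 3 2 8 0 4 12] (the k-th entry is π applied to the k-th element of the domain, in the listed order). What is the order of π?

8

Writing π as disjoint cycles, the cycle lengths are 8, 2, 1, 1, 1.
The order is lcm(8, 2) = 8.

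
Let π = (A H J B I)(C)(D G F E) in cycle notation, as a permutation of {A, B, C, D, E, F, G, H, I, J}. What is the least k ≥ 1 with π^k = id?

The cycle type of π is (5, 4, 1).
The order is lcm(5, 4) = 20.

20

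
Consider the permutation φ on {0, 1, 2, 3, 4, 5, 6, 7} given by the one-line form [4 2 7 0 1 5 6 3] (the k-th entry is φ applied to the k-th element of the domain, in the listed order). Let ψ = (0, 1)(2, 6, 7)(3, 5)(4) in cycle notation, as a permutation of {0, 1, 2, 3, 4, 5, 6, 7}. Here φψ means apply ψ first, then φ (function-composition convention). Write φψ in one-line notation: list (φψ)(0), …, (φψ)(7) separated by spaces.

Chase each element through ψ then φ: 0 → 1 → 2; 1 → 0 → 4; 2 → 6 → 6; 3 → 5 → 5; 4 → 4 → 1; 5 → 3 → 0; 6 → 7 → 3; 7 → 2 → 7.
Collecting the images, φψ = [2 4 6 5 1 0 3 7].

2 4 6 5 1 0 3 7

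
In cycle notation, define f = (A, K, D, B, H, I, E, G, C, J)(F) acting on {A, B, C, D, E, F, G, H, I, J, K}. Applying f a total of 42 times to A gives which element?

D

A lies in the 10-cycle (A, K, D, B, H, I, E, G, C, J).
Powers repeat with period 10 on this cycle, and 42 mod 10 = 2, so f^42(A) = f^2(A).
Advancing 2 steps from A: A → K → D.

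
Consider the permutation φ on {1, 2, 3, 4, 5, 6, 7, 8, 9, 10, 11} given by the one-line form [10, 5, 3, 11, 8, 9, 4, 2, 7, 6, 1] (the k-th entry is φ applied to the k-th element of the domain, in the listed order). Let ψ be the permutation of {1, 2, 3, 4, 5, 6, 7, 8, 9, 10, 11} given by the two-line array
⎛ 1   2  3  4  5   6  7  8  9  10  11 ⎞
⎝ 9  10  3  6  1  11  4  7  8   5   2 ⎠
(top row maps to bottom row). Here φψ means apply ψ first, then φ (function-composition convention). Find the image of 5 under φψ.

10

ψ(5) = 1, then φ(1) = 10; composing gives (φψ)(5) = 10.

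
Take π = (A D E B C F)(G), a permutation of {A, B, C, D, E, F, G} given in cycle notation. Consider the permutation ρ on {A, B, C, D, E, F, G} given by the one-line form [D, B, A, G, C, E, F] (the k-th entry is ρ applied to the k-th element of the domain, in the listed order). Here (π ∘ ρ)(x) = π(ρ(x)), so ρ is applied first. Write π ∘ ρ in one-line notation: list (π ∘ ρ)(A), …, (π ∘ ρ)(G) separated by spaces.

Chase each element through ρ then π: A → D → E; B → B → C; C → A → D; D → G → G; E → C → F; F → E → B; G → F → A.
So π ∘ ρ in one-line form is E C D G F B A.

E C D G F B A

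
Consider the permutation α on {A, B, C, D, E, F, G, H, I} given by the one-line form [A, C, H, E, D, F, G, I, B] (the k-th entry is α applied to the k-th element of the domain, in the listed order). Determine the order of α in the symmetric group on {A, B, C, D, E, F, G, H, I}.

Writing α as disjoint cycles, the cycle lengths are 4, 2, 1, 1, 1.
The order is lcm(4, 2) = 4.

4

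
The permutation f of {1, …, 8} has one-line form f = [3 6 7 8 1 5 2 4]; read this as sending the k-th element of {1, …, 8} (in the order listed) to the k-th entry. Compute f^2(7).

Tracing 7 → 2 → … returns to 7 after 6 steps, so 7 lies in a 6-cycle (1 3 7 2 6 5).
Advancing 2 steps from 7: 7 → 2 → 6.

6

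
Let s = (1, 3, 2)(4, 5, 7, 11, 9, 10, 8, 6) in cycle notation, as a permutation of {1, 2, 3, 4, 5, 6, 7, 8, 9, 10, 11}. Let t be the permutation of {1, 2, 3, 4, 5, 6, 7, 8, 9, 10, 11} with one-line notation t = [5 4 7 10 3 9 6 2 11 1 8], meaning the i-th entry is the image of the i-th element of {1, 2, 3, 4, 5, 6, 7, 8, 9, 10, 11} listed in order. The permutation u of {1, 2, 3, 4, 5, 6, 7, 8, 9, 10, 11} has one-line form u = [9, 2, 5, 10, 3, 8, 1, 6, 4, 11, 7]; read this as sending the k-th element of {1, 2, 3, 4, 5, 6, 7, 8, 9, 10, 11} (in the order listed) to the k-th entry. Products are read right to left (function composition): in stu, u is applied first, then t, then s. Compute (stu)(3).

2

(stu)(3) = s(t(u(3))). u(3) = 5, then t(5) = 3, then s(3) = 2, so the result is 2.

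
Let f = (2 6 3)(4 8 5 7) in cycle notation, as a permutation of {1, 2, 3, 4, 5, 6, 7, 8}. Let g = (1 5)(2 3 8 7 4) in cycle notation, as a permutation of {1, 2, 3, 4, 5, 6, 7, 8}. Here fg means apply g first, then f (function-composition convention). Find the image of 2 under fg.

(fg)(2) = f(g(2)). g(2) = 3, then f(3) = 2. So (fg)(2) = 2.

2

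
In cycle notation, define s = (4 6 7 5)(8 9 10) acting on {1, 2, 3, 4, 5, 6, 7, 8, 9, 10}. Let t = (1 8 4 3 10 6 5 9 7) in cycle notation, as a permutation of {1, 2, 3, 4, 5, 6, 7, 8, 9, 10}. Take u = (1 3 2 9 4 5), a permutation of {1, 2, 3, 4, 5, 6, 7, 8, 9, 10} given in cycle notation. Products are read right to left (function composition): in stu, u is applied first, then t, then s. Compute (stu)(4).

10

Apply the permutations in order: u(4) = 5, then t(5) = 9, then s(9) = 10. So (stu)(4) = 10.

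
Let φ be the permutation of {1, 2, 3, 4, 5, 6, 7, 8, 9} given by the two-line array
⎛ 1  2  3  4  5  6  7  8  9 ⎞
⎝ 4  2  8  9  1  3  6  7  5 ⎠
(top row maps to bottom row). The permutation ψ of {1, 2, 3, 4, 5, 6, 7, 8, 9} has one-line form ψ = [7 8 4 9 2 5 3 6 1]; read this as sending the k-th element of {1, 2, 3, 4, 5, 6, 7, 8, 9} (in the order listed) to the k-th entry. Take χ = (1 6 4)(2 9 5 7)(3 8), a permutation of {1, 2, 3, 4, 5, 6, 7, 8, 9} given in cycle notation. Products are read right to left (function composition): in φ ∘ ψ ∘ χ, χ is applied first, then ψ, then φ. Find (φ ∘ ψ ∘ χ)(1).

(φ ∘ ψ ∘ χ)(1) = φ(ψ(χ(1))). χ(1) = 6, then ψ(6) = 5, then φ(5) = 1, so the result is 1.

1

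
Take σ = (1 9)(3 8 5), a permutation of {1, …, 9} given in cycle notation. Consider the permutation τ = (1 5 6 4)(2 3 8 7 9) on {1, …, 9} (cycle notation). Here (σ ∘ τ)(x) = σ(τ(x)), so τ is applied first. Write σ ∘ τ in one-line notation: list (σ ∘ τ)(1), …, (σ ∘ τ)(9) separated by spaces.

(σ ∘ τ)(x) = σ(τ(x)). Computing each image: σ(τ(1)) = σ(5) = 3, σ(τ(2)) = σ(3) = 8, σ(τ(3)) = σ(8) = 5, σ(τ(4)) = σ(1) = 9, σ(τ(5)) = σ(6) = 6, σ(τ(6)) = σ(4) = 4, σ(τ(7)) = σ(9) = 1, σ(τ(8)) = σ(7) = 7, σ(τ(9)) = σ(2) = 2.
Hence σ ∘ τ = [3 8 5 9 6 4 1 7 2].

3 8 5 9 6 4 1 7 2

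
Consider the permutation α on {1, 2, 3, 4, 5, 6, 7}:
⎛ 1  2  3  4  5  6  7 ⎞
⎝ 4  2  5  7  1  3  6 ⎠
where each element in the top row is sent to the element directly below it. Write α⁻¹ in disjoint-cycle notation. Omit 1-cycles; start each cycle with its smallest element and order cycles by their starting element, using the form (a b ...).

The cycle decomposition of α is (1 4 7 6 3 5).
Reversing each cycle (and rotating so the smallest element leads) gives α⁻¹ = (1 5 3 6 7 4).

(1 5 3 6 7 4)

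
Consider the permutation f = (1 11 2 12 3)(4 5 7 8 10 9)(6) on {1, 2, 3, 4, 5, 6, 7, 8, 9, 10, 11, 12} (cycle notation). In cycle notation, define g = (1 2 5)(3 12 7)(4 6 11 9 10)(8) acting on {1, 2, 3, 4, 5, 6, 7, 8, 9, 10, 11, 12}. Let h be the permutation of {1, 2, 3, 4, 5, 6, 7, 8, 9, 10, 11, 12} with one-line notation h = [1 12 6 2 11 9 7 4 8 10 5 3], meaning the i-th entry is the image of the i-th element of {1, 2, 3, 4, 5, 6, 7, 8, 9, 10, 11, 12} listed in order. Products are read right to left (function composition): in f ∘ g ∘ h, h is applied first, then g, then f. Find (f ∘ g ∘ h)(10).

5

Chase 10: h(10) = 10; g(10) = 4; f(4) = 5. Hence (f ∘ g ∘ h)(10) = 5.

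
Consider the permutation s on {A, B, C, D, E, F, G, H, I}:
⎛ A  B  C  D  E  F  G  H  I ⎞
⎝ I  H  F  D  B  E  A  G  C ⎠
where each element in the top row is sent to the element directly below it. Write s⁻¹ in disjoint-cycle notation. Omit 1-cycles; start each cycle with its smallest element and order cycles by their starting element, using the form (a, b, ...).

First write s in disjoint cycles: (A, I, C, F, E, B, H, G).
The inverse reverses every cycle; in canonical form, s⁻¹ = (A, G, H, B, E, F, C, I).

(A, G, H, B, E, F, C, I)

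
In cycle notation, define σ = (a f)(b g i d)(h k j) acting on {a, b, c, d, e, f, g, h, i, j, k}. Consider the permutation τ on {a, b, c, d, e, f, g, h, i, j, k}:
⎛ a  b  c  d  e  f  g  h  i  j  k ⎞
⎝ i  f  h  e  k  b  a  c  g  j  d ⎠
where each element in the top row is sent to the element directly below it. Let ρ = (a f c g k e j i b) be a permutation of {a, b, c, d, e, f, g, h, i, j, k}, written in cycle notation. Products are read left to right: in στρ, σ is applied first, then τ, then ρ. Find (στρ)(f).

b

Chase f: σ(f) = a; τ(a) = i; ρ(i) = b. Hence (στρ)(f) = b.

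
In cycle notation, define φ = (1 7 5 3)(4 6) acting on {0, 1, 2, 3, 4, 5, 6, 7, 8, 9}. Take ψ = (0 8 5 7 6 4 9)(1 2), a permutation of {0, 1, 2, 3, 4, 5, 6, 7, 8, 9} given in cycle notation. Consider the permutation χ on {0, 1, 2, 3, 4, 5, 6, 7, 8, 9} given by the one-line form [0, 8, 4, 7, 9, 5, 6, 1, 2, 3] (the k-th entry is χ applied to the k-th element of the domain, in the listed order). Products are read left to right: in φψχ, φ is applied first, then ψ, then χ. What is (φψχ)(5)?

Chase 5: φ(5) = 3; ψ(3) = 3; χ(3) = 7. Hence (φψχ)(5) = 7.

7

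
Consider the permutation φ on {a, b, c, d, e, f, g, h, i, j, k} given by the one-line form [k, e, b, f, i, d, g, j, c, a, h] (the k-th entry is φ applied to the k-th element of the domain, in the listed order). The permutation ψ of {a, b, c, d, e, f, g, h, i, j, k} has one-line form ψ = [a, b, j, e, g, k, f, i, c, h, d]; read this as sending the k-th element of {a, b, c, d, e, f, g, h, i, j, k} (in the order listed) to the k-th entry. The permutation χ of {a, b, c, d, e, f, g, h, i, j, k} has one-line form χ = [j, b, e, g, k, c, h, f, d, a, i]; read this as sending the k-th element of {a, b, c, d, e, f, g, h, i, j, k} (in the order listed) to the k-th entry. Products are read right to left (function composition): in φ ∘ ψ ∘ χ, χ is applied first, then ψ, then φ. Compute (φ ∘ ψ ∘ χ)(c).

g

Apply the permutations in order: χ(c) = e, then ψ(e) = g, then φ(g) = g. So (φ ∘ ψ ∘ χ)(c) = g.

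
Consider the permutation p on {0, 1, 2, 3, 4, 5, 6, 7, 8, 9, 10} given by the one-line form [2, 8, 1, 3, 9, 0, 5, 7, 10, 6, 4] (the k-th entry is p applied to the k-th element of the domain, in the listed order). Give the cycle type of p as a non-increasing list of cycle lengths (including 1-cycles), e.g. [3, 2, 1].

[9, 1, 1]

The disjoint cycles are (0 2 1 8 10 4 9 6 5)(3)(7), with lengths 9, 1, 1 in non-increasing order.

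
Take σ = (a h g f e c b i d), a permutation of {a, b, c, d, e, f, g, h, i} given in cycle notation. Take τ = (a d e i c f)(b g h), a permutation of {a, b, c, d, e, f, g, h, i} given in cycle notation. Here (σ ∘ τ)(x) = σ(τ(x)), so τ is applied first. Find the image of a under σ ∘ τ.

(σ ∘ τ)(a) = σ(τ(a)). τ(a) = d, then σ(d) = a. So (σ ∘ τ)(a) = a.

a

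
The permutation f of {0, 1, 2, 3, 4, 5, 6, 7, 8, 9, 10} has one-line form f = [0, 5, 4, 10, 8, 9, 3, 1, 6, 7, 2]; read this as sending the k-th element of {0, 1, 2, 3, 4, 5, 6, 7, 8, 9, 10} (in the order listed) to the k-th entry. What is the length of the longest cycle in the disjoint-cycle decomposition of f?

6

Decomposing into disjoint cycles gives (1 5 9 7)(2 4 8 6 3 10); the longest has length 6.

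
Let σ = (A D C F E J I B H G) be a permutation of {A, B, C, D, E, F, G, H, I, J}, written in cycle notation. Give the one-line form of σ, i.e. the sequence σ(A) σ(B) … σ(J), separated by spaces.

D H F C J E A G B I

Reading each image from the cycles: A→D, B→H, C→F, D→C, E→J, F→E, G→A, H→G, I→B, J→I.
So the one-line form is D H F C J E A G B I.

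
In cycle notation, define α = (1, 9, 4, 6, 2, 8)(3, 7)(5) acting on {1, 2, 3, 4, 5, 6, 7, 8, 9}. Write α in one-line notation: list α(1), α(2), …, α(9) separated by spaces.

Image by image: 1↦9, 2↦8, 3↦7, 4↦6, 5↦5, 6↦2, 7↦3, 8↦1, 9↦4.
Listing these in domain order gives 9 8 7 6 5 2 3 1 4.

9 8 7 6 5 2 3 1 4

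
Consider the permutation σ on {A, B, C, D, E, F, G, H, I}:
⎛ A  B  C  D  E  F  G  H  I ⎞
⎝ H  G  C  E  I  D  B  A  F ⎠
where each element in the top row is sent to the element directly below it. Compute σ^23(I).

E

Tracing I → F → … returns to I after 4 steps, so I lies in a 4-cycle (D E I F).
Powers repeat with period 4 on this cycle, and 23 mod 4 = 3, so σ^23(I) = σ^3(I).
Advancing 3 steps from I: I → F → D → E.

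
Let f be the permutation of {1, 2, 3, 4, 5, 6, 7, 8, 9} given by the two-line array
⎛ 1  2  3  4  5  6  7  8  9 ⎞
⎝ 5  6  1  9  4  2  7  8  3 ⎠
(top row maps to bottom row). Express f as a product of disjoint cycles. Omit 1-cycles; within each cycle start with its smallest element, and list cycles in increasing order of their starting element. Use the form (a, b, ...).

(1, 5, 4, 9, 3)(2, 6)

Iterating f from 1 gives 1 → 5 → 4 → 9 → 3 → 1; that is the 5-cycle (1, 5, 4, 9, 3).
Continuing from each remaining unvisited element yields (1, 5, 4, 9, 3)(2, 6).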